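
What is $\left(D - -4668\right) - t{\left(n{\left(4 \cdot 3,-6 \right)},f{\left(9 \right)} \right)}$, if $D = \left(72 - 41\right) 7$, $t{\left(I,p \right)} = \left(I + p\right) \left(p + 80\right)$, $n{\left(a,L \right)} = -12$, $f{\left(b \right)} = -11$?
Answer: $6472$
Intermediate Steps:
$t{\left(I,p \right)} = \left(80 + p\right) \left(I + p\right)$ ($t{\left(I,p \right)} = \left(I + p\right) \left(80 + p\right) = \left(80 + p\right) \left(I + p\right)$)
$D = 217$ ($D = 31 \cdot 7 = 217$)
$\left(D - -4668\right) - t{\left(n{\left(4 \cdot 3,-6 \right)},f{\left(9 \right)} \right)} = \left(217 - -4668\right) - \left(\left(-11\right)^{2} + 80 \left(-12\right) + 80 \left(-11\right) - -132\right) = \left(217 + 4668\right) - \left(121 - 960 - 880 + 132\right) = 4885 - -1587 = 4885 + 1587 = 6472$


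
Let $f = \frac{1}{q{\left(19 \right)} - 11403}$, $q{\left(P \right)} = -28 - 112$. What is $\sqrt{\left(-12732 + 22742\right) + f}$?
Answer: $\frac{3 \sqrt{148193431883}}{11543} \approx 100.05$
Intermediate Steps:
$q{\left(P \right)} = -140$
$f = - \frac{1}{11543}$ ($f = \frac{1}{-140 - 11403} = \frac{1}{-11543} = - \frac{1}{11543} \approx -8.6633 \cdot 10^{-5}$)
$\sqrt{\left(-12732 + 22742\right) + f} = \sqrt{\left(-12732 + 22742\right) - \frac{1}{11543}} = \sqrt{10010 - \frac{1}{11543}} = \sqrt{\frac{115545429}{11543}} = \frac{3 \sqrt{148193431883}}{11543}$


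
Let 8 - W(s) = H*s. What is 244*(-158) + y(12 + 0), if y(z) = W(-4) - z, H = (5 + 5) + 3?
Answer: -38504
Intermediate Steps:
H = 13 (H = 10 + 3 = 13)
W(s) = 8 - 13*s
y(z) = 60 - z (y(z) = (8 - 13*(-4)) - z = (8 + 52) - z = 60 - z)
244*(-158) + y(12 + 0) = 244*(-158) + (60 - (12 + 0)) = -38552 + (60 - 1*12) = -38552 + (60 - 12) = -38552 + 48 = -38504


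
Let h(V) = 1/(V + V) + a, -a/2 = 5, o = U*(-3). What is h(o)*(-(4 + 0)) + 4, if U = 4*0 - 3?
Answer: 394/9 ≈ 43.778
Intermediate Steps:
U = -3 (U = 0 - 3 = -3)
o = 9 (o = -3*(-3) = 9)
a = -10 (a = -2*5 = -10)
h(V) = -10 + 1/(2*V) (h(V) = 1/(V + V) - 10 = 1/(2*V) - 10 = -10 + 1/(2*V))
h(o)*(-(4 + 0)) + 4 = (-10 + (½)/9)*(-(4 + 0)) + 4 = (-10 + (½)*(⅑))*(-1*4) + 4 = (-10 + 1/18)*(-4) + 4 = -179/18*(-4) + 4 = 358/9 + 4 = 394/9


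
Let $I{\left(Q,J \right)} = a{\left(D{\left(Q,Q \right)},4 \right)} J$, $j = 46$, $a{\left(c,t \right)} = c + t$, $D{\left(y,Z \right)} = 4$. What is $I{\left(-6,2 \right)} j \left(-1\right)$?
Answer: $-736$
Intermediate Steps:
$I{\left(Q,J \right)} = 8 J$ ($I{\left(Q,J \right)} = \left(4 + 4\right) J = 8 J$)
$I{\left(-6,2 \right)} j \left(-1\right) = 8 \cdot 2 \cdot 46 \left(-1\right) = 16 \cdot 46 \left(-1\right) = 736 \left(-1\right) = -736$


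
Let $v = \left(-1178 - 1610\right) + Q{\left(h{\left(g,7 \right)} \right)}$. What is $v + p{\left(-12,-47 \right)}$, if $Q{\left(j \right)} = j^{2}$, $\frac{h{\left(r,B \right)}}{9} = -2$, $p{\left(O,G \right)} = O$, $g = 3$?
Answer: $-2476$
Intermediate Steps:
$h{\left(r,B \right)} = -18$ ($h{\left(r,B \right)} = 9 \left(-2\right) = -18$)
$v = -2464$ ($v = \left(-1178 - 1610\right) + \left(-18\right)^{2} = -2788 + 324 = -2464$)
$v + p{\left(-12,-47 \right)} = -2464 - 12 = -2476$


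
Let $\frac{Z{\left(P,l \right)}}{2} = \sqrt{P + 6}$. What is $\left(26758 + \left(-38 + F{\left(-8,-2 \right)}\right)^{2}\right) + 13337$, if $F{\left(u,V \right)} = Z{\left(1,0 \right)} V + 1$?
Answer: $41576 + 296 \sqrt{7} \approx 42359.0$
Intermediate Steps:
$Z{\left(P,l \right)} = 2 \sqrt{6 + P}$ ($Z{\left(P,l \right)} = 2 \sqrt{P + 6} = 2 \sqrt{6 + P}$)
$F{\left(u,V \right)} = 1 + 2 V \sqrt{7}$ ($F{\left(u,V \right)} = 2 \sqrt{6 + 1} V + 1 = 2 \sqrt{7} V + 1 = 2 V \sqrt{7} + 1 = 1 + 2 V \sqrt{7}$)
$\left(26758 + \left(-38 + F{\left(-8,-2 \right)}\right)^{2}\right) + 13337 = \left(26758 + \left(-38 + \left(1 + 2 \left(-2\right) \sqrt{7}\right)\right)^{2}\right) + 13337 = \left(26758 + \left(-38 + \left(1 - 4 \sqrt{7}\right)\right)^{2}\right) + 13337 = \left(26758 + \left(-37 - 4 \sqrt{7}\right)^{2}\right) + 13337 = 40095 + \left(-37 - 4 \sqrt{7}\right)^{2}$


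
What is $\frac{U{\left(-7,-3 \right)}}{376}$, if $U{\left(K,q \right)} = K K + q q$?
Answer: $\frac{29}{188} \approx 0.15426$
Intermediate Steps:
$U{\left(K,q \right)} = K^{2} + q^{2}$
$\frac{U{\left(-7,-3 \right)}}{376} = \frac{\left(-7\right)^{2} + \left(-3\right)^{2}}{376} = \left(49 + 9\right) \frac{1}{376} = 58 \cdot \frac{1}{376} = \frac{29}{188}$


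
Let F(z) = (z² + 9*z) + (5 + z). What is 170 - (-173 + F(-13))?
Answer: 299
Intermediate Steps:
F(z) = 5 + z² + 10*z
170 - (-173 + F(-13)) = 170 - (-173 + (5 + (-13)² + 10*(-13))) = 170 - (-173 + (5 + 169 - 130)) = 170 - (-173 + 44) = 170 - 1*(-129) = 170 + 129 = 299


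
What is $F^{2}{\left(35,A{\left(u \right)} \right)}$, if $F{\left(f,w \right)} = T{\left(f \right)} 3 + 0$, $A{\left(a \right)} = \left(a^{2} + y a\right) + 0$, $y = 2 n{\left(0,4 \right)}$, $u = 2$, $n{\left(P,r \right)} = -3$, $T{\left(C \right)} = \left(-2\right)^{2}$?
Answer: $144$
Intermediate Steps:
$T{\left(C \right)} = 4$
$y = -6$ ($y = 2 \left(-3\right) = -6$)
$A{\left(a \right)} = a^{2} - 6 a$ ($A{\left(a \right)} = \left(a^{2} - 6 a\right) + 0 = a^{2} - 6 a$)
$F{\left(f,w \right)} = 12$ ($F{\left(f,w \right)} = 4 \cdot 3 + 0 = 12 + 0 = 12$)
$F^{2}{\left(35,A{\left(u \right)} \right)} = 12^{2} = 144$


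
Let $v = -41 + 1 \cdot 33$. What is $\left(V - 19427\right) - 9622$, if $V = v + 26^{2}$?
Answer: $-28381$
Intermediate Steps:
$v = -8$ ($v = -41 + 33 = -8$)
$V = 668$ ($V = -8 + 26^{2} = -8 + 676 = 668$)
$\left(V - 19427\right) - 9622 = \left(668 - 19427\right) - 9622 = -18759 - 9622 = -28381$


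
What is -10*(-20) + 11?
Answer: 211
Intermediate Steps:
-10*(-20) + 11 = 200 + 11 = 211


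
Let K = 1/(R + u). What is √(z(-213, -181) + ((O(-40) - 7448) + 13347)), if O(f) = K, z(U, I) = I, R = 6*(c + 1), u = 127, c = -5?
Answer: √60662365/103 ≈ 75.618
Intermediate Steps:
R = -24 (R = 6*(-5 + 1) = 6*(-4) = -24)
K = 1/103 (K = 1/(-24 + 127) = 1/103 ≈ 0.0097087)
O(f) = 1/103
√(z(-213, -181) + ((O(-40) - 7448) + 13347)) = √(-181 + ((1/103 - 7448) + 13347)) = √(-181 + (-767143/103 + 13347)) = √(-181 + 607598/103) = √(588955/103) = √60662365/103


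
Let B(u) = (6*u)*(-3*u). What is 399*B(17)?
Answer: -2075598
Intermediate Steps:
B(u) = -18*u²
399*B(17) = 399*(-18*17²) = 399*(-18*289) = 399*(-5202) = -2075598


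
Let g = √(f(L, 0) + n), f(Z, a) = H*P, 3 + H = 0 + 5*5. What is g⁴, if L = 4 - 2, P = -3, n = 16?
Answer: 2500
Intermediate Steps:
L = 2
H = 22 (H = -3 + (0 + 5*5) = -3 + (0 + 25) = -3 + 25 = 22)
f(Z, a) = -66 (f(Z, a) = 22*(-3) = -66)
g = 5*I*√2 (g = √(-66 + 16) = √(-50) = 5*I*√2 ≈ 7.0711*I)
g⁴ = (5*I*√2)⁴ = 2500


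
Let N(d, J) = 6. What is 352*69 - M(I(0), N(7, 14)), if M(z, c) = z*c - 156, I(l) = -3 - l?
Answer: 24462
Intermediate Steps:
M(z, c) = -156 + c*z (M(z, c) = c*z - 156 = -156 + c*z)
352*69 - M(I(0), N(7, 14)) = 352*69 - (-156 + 6*(-3 - 1*0)) = 24288 - (-156 + 6*(-3 + 0)) = 24288 - (-156 + 6*(-3)) = 24288 - (-156 - 18) = 24288 - 1*(-174) = 24288 + 174 = 24462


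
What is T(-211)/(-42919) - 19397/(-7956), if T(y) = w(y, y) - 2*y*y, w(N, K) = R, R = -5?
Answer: 90644575/20086092 ≈ 4.5128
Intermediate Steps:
w(N, K) = -5
T(y) = -5 - 2*y² (T(y) = -5 - 2*y*y = -5 - 2*y²)
T(-211)/(-42919) - 19397/(-7956) = (-5 - 2*(-211)²)/(-42919) - 19397/(-7956) = (-5 - 2*44521)*(-1/42919) - 19397*(-1/7956) = (-5 - 89042)*(-1/42919) + 1141/468 = -89047*(-1/42919) + 1141/468 = 89047/42919 + 1141/468 = 90644575/20086092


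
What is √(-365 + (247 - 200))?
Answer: I*√318 ≈ 17.833*I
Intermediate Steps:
√(-365 + (247 - 200)) = √(-365 + 47) = √(-318) = I*√318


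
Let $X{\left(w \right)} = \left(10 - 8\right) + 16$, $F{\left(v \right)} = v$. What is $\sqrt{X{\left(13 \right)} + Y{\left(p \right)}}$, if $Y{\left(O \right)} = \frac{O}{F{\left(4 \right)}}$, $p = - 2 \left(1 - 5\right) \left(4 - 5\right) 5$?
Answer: $2 \sqrt{2} \approx 2.8284$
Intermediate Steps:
$X{\left(w \right)} = 18$ ($X{\left(w \right)} = 2 + 16 = 18$)
$p = -40$ ($p = - 2 \left(\left(-4\right) \left(-1\right)\right) 5 = \left(-2\right) 4 \cdot 5 = \left(-8\right) 5 = -40$)
$Y{\left(O \right)} = \frac{O}{4}$
$\sqrt{X{\left(13 \right)} + Y{\left(p \right)}} = \sqrt{18 + \frac{1}{4} \left(-40\right)} = \sqrt{18 - 10} = \sqrt{8} = 2 \sqrt{2}$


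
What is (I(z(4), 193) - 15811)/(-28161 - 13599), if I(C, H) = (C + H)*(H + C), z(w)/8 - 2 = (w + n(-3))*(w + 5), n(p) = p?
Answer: -2105/1392 ≈ -1.5122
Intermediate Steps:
z(w) = 16 + 8*(-3 + w)*(5 + w) (z(w) = 16 + 8*((w - 3)*(w + 5)) = 16 + 8*((-3 + w)*(5 + w)) = 16 + 8*(-3 + w)*(5 + w))
I(C, H) = (C + H)² (I(C, H) = (C + H)*(C + H) = (C + H)²)
(I(z(4), 193) - 15811)/(-28161 - 13599) = (((-104 + 8*4² + 16*4) + 193)² - 15811)/(-28161 - 13599) = (((-104 + 8*16 + 64) + 193)² - 15811)/(-41760) = (((-104 + 128 + 64) + 193)² - 15811)*(-1/41760) = ((88 + 193)² - 15811)*(-1/41760) = (281² - 15811)*(-1/41760) = (78961 - 15811)*(-1/41760) = 63150*(-1/41760) = -2105/1392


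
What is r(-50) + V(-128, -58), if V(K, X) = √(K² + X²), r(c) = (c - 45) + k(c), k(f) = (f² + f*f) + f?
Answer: 4855 + 2*√4937 ≈ 4995.5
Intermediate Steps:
k(f) = f + 2*f² (k(f) = (f² + f²) + f = 2*f² + f = f + 2*f²)
r(c) = -45 + c + c*(1 + 2*c) (r(c) = (c - 45) + c*(1 + 2*c) = (-45 + c) + c*(1 + 2*c) = -45 + c + c*(1 + 2*c))
r(-50) + V(-128, -58) = (-45 - 50 - 50*(1 + 2*(-50))) + √((-128)² + (-58)²) = (-45 - 50 - 50*(1 - 100)) + √(16384 + 3364) = (-45 - 50 - 50*(-99)) + √19748 = (-45 - 50 + 4950) + 2*√4937 = 4855 + 2*√4937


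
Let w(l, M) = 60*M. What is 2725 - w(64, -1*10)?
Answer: 3325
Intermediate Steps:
2725 - w(64, -1*10) = 2725 - 60*(-1*10) = 2725 - 60*(-10) = 2725 - 1*(-600) = 2725 + 600 = 3325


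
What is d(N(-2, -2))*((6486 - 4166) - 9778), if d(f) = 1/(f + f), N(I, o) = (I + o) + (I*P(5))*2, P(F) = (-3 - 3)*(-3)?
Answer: 3729/76 ≈ 49.066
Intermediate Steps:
P(F) = 18 (P(F) = -6*(-3) = 18)
N(I, o) = o + 37*I (N(I, o) = (I + o) + (I*18)*2 = (I + o) + (18*I)*2 = (I + o) + 36*I = o + 37*I)
d(f) = 1/(2*f)
d(N(-2, -2))*((6486 - 4166) - 9778) = (1/(2*(-2 + 37*(-2))))*((6486 - 4166) - 9778) = (1/(2*(-2 - 74)))*(2320 - 9778) = ((1/2)/(-76))*(-7458) = ((1/2)*(-1/76))*(-7458) = -1/152*(-7458) = 3729/76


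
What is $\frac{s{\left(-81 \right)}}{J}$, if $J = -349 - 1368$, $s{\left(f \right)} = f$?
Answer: $\frac{81}{1717} \approx 0.047175$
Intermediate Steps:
$J = -1717$ ($J = -349 - 1368 = -1717$)
$\frac{s{\left(-81 \right)}}{J} = - \frac{81}{-1717} = \left(-81\right) \left(- \frac{1}{1717}\right) = \frac{81}{1717}$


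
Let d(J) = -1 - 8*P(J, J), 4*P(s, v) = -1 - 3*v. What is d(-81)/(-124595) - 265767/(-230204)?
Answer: 6644977661/5736453476 ≈ 1.1584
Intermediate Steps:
P(s, v) = -¼ - 3*v/4 (P(s, v) = (-1 - 3*v)/4 = -¼ - 3*v/4)
d(J) = 1 + 6*J (d(J) = -1 - 8*(-¼ - 3*J/4) = -1 + (2 + 6*J) = 1 + 6*J)
d(-81)/(-124595) - 265767/(-230204) = (1 + 6*(-81))/(-124595) - 265767/(-230204) = (1 - 486)*(-1/124595) - 265767*(-1/230204) = -485*(-1/124595) + 265767/230204 = 97/24919 + 265767/230204 = 6644977661/5736453476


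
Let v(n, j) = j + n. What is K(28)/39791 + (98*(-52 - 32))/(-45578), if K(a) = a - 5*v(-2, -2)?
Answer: 164873628/906797099 ≈ 0.18182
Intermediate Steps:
K(a) = 20 + a (K(a) = a - 5*(-2 - 2) = a - 5*(-4) = a + 20 = 20 + a)
K(28)/39791 + (98*(-52 - 32))/(-45578) = (20 + 28)/39791 + (98*(-52 - 32))/(-45578) = 48*(1/39791) + (98*(-84))*(-1/45578) = 48/39791 - 8232*(-1/45578) = 48/39791 + 4116/22789 = 164873628/906797099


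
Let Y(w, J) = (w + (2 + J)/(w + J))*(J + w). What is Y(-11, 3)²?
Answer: 8649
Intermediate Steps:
Y(w, J) = (J + w)*(w + (2 + J)/(J + w)) (Y(w, J) = (w + (2 + J)/(J + w))*(J + w) = (J + w)*(w + (2 + J)/(J + w)))
Y(-11, 3)² = (2 + 3 + (-11)² + 3*(-11))² = (2 + 3 + 121 - 33)² = 93² = 8649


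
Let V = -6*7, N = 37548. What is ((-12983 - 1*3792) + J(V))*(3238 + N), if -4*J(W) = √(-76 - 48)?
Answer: -684185150 - 20393*I*√31 ≈ -6.8419e+8 - 1.1354e+5*I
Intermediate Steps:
V = -42
J(W) = -I*√31/2 (J(W) = -√(-76 - 48)/4 = -I*√31/2)
((-12983 - 1*3792) + J(V))*(3238 + N) = ((-12983 - 1*3792) - I*√31/2)*(3238 + 37548) = ((-12983 - 3792) - I*√31/2)*40786 = (-16775 - I*√31/2)*40786 = -684185150 - 20393*I*√31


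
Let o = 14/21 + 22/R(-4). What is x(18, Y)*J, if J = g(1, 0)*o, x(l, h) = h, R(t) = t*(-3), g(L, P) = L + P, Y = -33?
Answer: -165/2 ≈ -82.500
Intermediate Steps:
R(t) = -3*t
o = 5/2 (o = 14/21 + 22/((-3*(-4))) = 14*(1/21) + 22/12 = 2/3 + 22*(1/12) = 2/3 + 11/6 = 5/2 ≈ 2.5000)
J = 5/2 (J = (1 + 0)*(5/2) = 1*(5/2) = 5/2 ≈ 2.5000)
x(18, Y)*J = -33*5/2 = -165/2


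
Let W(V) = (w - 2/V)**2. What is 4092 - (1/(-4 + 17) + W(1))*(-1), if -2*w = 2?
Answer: 53314/13 ≈ 4101.1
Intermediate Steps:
w = -1 (w = -1/2*2 = -1)
W(V) = (-1 - 2/V)**2
4092 - (1/(-4 + 17) + W(1))*(-1) = 4092 - (1/(-4 + 17) + (2 + 1)**2/1**2)*(-1) = 4092 - (1/13 + 1*3**2)*(-1) = 4092 - (1/13 + 1*9)*(-1) = 4092 - (1/13 + 9)*(-1) = 4092 - 118*(-1)/13 = 4092 - 1*(-118/13) = 4092 + 118/13 = 53314/13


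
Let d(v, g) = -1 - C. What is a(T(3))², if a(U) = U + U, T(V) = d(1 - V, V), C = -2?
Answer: 4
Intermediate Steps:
d(v, g) = 1 (d(v, g) = -1 - 1*(-2) = -1 + 2 = 1)
T(V) = 1
a(U) = 2*U
a(T(3))² = (2*1)² = 2² = 4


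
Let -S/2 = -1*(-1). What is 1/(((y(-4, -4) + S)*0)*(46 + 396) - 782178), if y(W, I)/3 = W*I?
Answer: -1/782178 ≈ -1.2785e-6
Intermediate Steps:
S = -2 (S = -(-2)*(-1) = -2*1 = -2)
y(W, I) = 3*I*W (y(W, I) = 3*(W*I) = 3*(I*W) = 3*I*W)
1/(((y(-4, -4) + S)*0)*(46 + 396) - 782178) = 1/(((3*(-4)*(-4) - 2)*0)*(46 + 396) - 782178) = 1/(((48 - 2)*0)*442 - 782178) = 1/((46*0)*442 - 782178) = 1/(0*442 - 782178) = 1/(0 - 782178) = 1/(-782178) = -1/782178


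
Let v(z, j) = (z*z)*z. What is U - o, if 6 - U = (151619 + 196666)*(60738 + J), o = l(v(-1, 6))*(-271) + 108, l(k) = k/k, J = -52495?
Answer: -2870913086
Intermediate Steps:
v(z, j) = z³ (v(z, j) = z²*z = z³)
l(k) = 1
o = -163 (o = 1*(-271) + 108 = -271 + 108 = -163)
U = -2870913249 (U = 6 - (151619 + 196666)*(60738 - 52495) = 6 - 348285*8243 = 6 - 1*2870913255 = 6 - 2870913255 = -2870913249)
U - o = -2870913249 - 1*(-163) = -2870913249 + 163 = -2870913086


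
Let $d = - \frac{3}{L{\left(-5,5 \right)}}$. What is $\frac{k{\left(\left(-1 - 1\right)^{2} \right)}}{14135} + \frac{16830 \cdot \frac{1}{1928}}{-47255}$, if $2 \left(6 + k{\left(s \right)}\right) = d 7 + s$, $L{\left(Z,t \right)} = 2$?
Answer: $- \frac{27015943}{32195162285} \approx -0.00083913$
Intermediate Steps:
$d = - \frac{3}{2} \approx -1.5$
$k{\left(s \right)} = - \frac{45}{4} + \frac{s}{2}$ ($k{\left(s \right)} = -6 + \frac{\left(- \frac{3}{2}\right) 7 + s}{2} = -6 + \frac{- \frac{21}{2} + s}{2} = -6 + \left(- \frac{21}{4} + \frac{s}{2}\right) = - \frac{45}{4} + \frac{s}{2}$)
$\frac{k{\left(\left(-1 - 1\right)^{2} \right)}}{14135} + \frac{16830 \cdot \frac{1}{1928}}{-47255} = \frac{- \frac{45}{4} + \frac{\left(-1 - 1\right)^{2}}{2}}{14135} + \frac{16830 \cdot \frac{1}{1928}}{-47255} = \left(- \frac{45}{4} + \frac{\left(-2\right)^{2}}{2}\right) \frac{1}{14135} + 16830 \cdot \frac{1}{1928} \left(- \frac{1}{47255}\right) = \left(- \frac{45}{4} + \frac{1}{2} \cdot 4\right) \frac{1}{14135} + \frac{8415}{964} \left(- \frac{1}{47255}\right) = \left(- \frac{45}{4} + 2\right) \frac{1}{14135} - \frac{1683}{9110764} = \left(- \frac{37}{4}\right) \frac{1}{14135} - \frac{1683}{9110764} = - \frac{37}{56540} - \frac{1683}{9110764} = - \frac{27015943}{32195162285}$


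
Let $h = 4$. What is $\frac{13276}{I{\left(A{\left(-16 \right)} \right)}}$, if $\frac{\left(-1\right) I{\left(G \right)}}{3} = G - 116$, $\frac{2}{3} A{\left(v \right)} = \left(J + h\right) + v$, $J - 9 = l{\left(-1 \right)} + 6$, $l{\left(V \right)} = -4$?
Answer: $\frac{26552}{705} \approx 37.662$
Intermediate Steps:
$J = 11$ ($J = 9 + \left(-4 + 6\right) = 9 + 2 = 11$)
$A{\left(v \right)} = \frac{45}{2} + \frac{3 v}{2}$ ($A{\left(v \right)} = \frac{3 \left(\left(11 + 4\right) + v\right)}{2} = \frac{3 \left(15 + v\right)}{2} = \frac{45}{2} + \frac{3 v}{2}$)
$I{\left(G \right)} = 348 - 3 G$ ($I{\left(G \right)} = - 3 \left(G - 116\right) = - 3 \left(-116 + G\right) = 348 - 3 G$)
$\frac{13276}{I{\left(A{\left(-16 \right)} \right)}} = \frac{13276}{348 - 3 \left(\frac{45}{2} + \frac{3}{2} \left(-16\right)\right)} = \frac{13276}{348 - 3 \left(\frac{45}{2} - 24\right)} = \frac{13276}{348 - - \frac{9}{2}} = \frac{13276}{348 + \frac{9}{2}} = \frac{13276}{\frac{705}{2}} = 13276 \cdot \frac{2}{705} = \frac{26552}{705}$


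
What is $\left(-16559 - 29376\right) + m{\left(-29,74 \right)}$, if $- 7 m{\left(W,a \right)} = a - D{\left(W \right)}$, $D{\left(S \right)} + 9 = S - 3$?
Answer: $- \frac{321660}{7} \approx -45951.0$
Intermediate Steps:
$D{\left(S \right)} = -12 + S$ ($D{\left(S \right)} = -9 + \left(S - 3\right) = -9 + \left(-3 + S\right) = -12 + S$)
$m{\left(W,a \right)} = - \frac{12}{7} - \frac{a}{7} + \frac{W}{7}$ ($m{\left(W,a \right)} = - \frac{a - \left(-12 + W\right)}{7} = - \frac{12 + a - W}{7} = - \frac{12}{7} - \frac{a}{7} + \frac{W}{7}$)
$\left(-16559 - 29376\right) + m{\left(-29,74 \right)} = \left(-16559 - 29376\right) - \frac{115}{7} = -45935 - \frac{115}{7} = - \frac{321660}{7}$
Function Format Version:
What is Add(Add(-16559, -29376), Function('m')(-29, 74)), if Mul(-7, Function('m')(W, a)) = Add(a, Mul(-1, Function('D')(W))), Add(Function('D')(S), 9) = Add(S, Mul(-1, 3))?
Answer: Rational(-321660, 7) ≈ -45951.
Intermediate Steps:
Function('D')(S) = Add(-12, S) (Function('D')(S) = Add(-9, Add(S, Mul(-1, 3))) = Add(-9, Add(S, -3)) = Add(-9, Add(-3, S)) = Add(-12, S))
Function('m')(W, a) = Add(Rational(-12, 7), Mul(Rational(-1, 7), a), Mul(Rational(1, 7), W)) (Function('m')(W, a) = Mul(Rational(-1, 7), Add(a, Mul(-1, Add(-12, W)))) = Mul(Rational(-1, 7), Add(a, Add(12, Mul(-1, W)))) = Mul(Rational(-1, 7), Add(12, a, Mul(-1, W))) = Add(Rational(-12, 7), Mul(Rational(-1, 7), a), Mul(Rational(1, 7), W)))
Add(Add(-16559, -29376), Function('m')(-29, 74)) = Add(Add(-16559, -29376), Add(Rational(-12, 7), Mul(Rational(-1, 7), 74), Mul(Rational(1, 7), -29))) = Add(-45935, Add(Rational(-12, 7), Rational(-74, 7), Rational(-29, 7))) = Add(-45935, Rational(-115, 7)) = Rational(-321660, 7)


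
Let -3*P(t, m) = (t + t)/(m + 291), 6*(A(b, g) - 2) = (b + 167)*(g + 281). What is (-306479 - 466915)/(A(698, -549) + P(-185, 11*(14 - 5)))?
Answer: 90487098/4520219 ≈ 20.018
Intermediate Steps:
A(b, g) = 2 + (167 + b)*(281 + g)/6 (A(b, g) = 2 + ((b + 167)*(g + 281))/6 = 2 + ((167 + b)*(281 + g))/6 = 2 + (167 + b)*(281 + g)/6)
P(t, m) = -2*t/(3*(291 + m)) (P(t, m) = -(t + t)/(3*(m + 291)) = -2*t/(3*(291 + m)))
(-306479 - 466915)/(A(698, -549) + P(-185, 11*(14 - 5))) = (-306479 - 466915)/((46939/6 + (167/6)*(-549) + (281/6)*698 + (⅙)*698*(-549)) - 2*(-185)/(873 + 3*(11*(14 - 5)))) = -773394/((46939/6 - 30561/2 + 98069/3 - 63867) - 2*(-185)/(873 + 3*(11*9))) = -773394/(-115904/3 - 2*(-185)/(873 + 3*99)) = -773394/(-115904/3 - 2*(-185)/(873 + 297)) = -773394/(-115904/3 - 2*(-185)/1170) = -773394/(-115904/3 - 2*(-185)*1/1170) = -773394/(-115904/3 + 37/117) = -773394/(-4520219/117) = -773394*(-117/4520219) = 90487098/4520219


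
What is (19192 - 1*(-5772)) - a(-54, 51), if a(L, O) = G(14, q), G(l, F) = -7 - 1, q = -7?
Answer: 24972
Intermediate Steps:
G(l, F) = -8
a(L, O) = -8
(19192 - 1*(-5772)) - a(-54, 51) = (19192 - 1*(-5772)) - 1*(-8) = (19192 + 5772) + 8 = 24964 + 8 = 24972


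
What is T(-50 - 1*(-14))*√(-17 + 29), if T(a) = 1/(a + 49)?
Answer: 2*√3/13 ≈ 0.26647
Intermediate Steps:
T(a) = 1/(49 + a)
T(-50 - 1*(-14))*√(-17 + 29) = √(-17 + 29)/(49 + (-50 - 1*(-14))) = √12/(49 + (-50 + 14)) = (2*√3)/(49 - 36) = (2*√3)/13 = 2*√3/13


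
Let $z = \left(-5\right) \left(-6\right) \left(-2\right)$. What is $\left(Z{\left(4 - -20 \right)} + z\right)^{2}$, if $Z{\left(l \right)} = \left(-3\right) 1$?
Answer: $3969$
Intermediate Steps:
$Z{\left(l \right)} = -3$
$z = -60$ ($z = 30 \left(-2\right) = -60$)
$\left(Z{\left(4 - -20 \right)} + z\right)^{2} = \left(-3 - 60\right)^{2} = \left(-63\right)^{2} = 3969$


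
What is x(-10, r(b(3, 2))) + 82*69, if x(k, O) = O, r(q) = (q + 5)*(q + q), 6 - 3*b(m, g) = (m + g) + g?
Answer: 50894/9 ≈ 5654.9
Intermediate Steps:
b(m, g) = 2 - 2*g/3 - m/3 (b(m, g) = 2 - ((m + g) + g)/3 = 2 - ((g + m) + g)/3 = 2 - (m + 2*g)/3 = 2 + (-2*g/3 - m/3) = 2 - 2*g/3 - m/3)
r(q) = 2*q*(5 + q) (r(q) = (5 + q)*(2*q) = 2*q*(5 + q))
x(-10, r(b(3, 2))) + 82*69 = 2*(2 - ⅔*2 - ⅓*3)*(5 + (2 - ⅔*2 - ⅓*3)) + 82*69 = 2*(2 - 4/3 - 1)*(5 + (2 - 4/3 - 1)) + 5658 = 2*(-⅓)*(5 - ⅓) + 5658 = 2*(-⅓)*(14/3) + 5658 = -28/9 + 5658 = 50894/9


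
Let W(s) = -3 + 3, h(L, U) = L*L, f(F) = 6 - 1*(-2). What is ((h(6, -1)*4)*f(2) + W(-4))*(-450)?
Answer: -518400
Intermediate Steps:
f(F) = 8 (f(F) = 6 + 2 = 8)
h(L, U) = L²
W(s) = 0
((h(6, -1)*4)*f(2) + W(-4))*(-450) = ((6²*4)*8 + 0)*(-450) = ((36*4)*8 + 0)*(-450) = (144*8 + 0)*(-450) = (1152 + 0)*(-450) = 1152*(-450) = -518400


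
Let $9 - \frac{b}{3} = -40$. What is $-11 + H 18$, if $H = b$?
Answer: $2635$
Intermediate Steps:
$b = 147$ ($b = 27 - -120 = 27 + 120 = 147$)
$H = 147$
$-11 + H 18 = -11 + 147 \cdot 18 = -11 + 2646 = 2635$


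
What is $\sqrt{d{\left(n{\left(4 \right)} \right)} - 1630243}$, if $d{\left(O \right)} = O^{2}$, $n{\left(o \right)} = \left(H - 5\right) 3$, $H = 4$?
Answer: $i \sqrt{1630234} \approx 1276.8 i$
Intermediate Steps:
$n{\left(o \right)} = -3$ ($n{\left(o \right)} = \left(4 - 5\right) 3 = \left(-1\right) 3 = -3$)
$\sqrt{d{\left(n{\left(4 \right)} \right)} - 1630243} = \sqrt{\left(-3\right)^{2} - 1630243} = \sqrt{9 - 1630243} = \sqrt{-1630234} = i \sqrt{1630234}$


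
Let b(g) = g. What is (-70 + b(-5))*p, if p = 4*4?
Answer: -1200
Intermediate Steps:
p = 16
(-70 + b(-5))*p = (-70 - 5)*16 = -75*16 = -1200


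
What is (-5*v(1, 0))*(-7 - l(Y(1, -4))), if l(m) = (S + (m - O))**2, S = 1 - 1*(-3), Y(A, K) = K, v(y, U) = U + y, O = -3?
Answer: 80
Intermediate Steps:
S = 4 (S = 1 + 3 = 4)
l(m) = (7 + m)**2 (l(m) = (4 + (m - 1*(-3)))**2 = (4 + (m + 3))**2 = (4 + (3 + m))**2 = (7 + m)**2)
(-5*v(1, 0))*(-7 - l(Y(1, -4))) = (-5*(0 + 1))*(-7 - (7 - 4)**2) = (-5*1)*(-7 - 1*3**2) = -5*(-7 - 1*9) = -5*(-7 - 9) = -5*(-16) = 80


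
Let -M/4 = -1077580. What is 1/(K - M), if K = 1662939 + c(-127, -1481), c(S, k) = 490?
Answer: -1/2646891 ≈ -3.7780e-7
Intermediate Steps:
M = 4310320 (M = -4*(-1077580) = 4310320)
K = 1663429 (K = 1662939 + 490 = 1663429)
1/(K - M) = 1/(1663429 - 1*4310320) = 1/(1663429 - 4310320) = 1/(-2646891) = -1/2646891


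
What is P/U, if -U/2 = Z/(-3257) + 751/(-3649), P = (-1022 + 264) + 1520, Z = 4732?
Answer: 1509368711/6571025 ≈ 229.70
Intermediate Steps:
P = 762 (P = -758 + 1520 = 762)
U = 39426150/11884793 (U = -2*(4732/(-3257) + 751/(-3649)) = -2*(4732*(-1/3257) + 751*(-1/3649)) = -2*(-4732/3257 - 751/3649) = -2*(-19713075/11884793) = 39426150/11884793 ≈ 3.3174)
P/U = 762/(39426150/11884793) = 762*(11884793/39426150) = 1509368711/6571025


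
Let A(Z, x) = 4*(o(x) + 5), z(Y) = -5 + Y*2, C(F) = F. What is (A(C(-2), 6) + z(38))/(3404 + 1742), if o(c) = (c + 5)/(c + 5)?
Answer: 95/5146 ≈ 0.018461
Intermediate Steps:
o(c) = 1 (o(c) = (5 + c)/(5 + c) = 1)
z(Y) = -5 + 2*Y
A(Z, x) = 24 (A(Z, x) = 4*(1 + 5) = 4*6 = 24)
(A(C(-2), 6) + z(38))/(3404 + 1742) = (24 + (-5 + 2*38))/(3404 + 1742) = (24 + (-5 + 76))/5146 = (24 + 71)*(1/5146) = 95*(1/5146) = 95/5146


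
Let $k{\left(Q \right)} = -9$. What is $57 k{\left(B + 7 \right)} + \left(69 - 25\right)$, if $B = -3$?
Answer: $-469$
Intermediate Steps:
$57 k{\left(B + 7 \right)} + \left(69 - 25\right) = 57 \left(-9\right) + \left(69 - 25\right) = -513 + \left(69 - 25\right) = -513 + 44 = -469$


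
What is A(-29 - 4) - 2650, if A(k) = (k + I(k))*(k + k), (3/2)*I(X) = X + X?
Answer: 2432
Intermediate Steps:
I(X) = 4*X/3 (I(X) = 2*(X + X)/3 = 2*(2*X)/3 = 4*X/3)
A(k) = 14*k²/3 (A(k) = (k + 4*k/3)*(k + k) = (7*k/3)*(2*k) = 14*k²/3)
A(-29 - 4) - 2650 = 14*(-29 - 4)²/3 - 2650 = (14/3)*(-33)² - 2650 = (14/3)*1089 - 2650 = 5082 - 2650 = 2432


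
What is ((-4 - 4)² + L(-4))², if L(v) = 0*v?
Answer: 4096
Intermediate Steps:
L(v) = 0
((-4 - 4)² + L(-4))² = ((-4 - 4)² + 0)² = ((-8)² + 0)² = (64 + 0)² = 64² = 4096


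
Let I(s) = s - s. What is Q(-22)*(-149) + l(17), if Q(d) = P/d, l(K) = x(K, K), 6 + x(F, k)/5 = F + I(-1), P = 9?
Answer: 2551/22 ≈ 115.95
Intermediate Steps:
I(s) = 0
x(F, k) = -30 + 5*F (x(F, k) = -30 + 5*(F + 0) = -30 + 5*F)
l(K) = -30 + 5*K
Q(d) = 9/d
Q(-22)*(-149) + l(17) = (9/(-22))*(-149) + (-30 + 5*17) = (9*(-1/22))*(-149) + (-30 + 85) = -9/22*(-149) + 55 = 1341/22 + 55 = 2551/22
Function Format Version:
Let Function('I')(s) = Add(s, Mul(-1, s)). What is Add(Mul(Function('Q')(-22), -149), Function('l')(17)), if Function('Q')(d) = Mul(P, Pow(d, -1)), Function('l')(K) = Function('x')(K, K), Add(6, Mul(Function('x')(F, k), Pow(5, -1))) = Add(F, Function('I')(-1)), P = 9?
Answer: Rational(2551, 22) ≈ 115.95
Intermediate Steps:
Function('I')(s) = 0
Function('x')(F, k) = Add(-30, Mul(5, F)) (Function('x')(F, k) = Add(-30, Mul(5, Add(F, 0))) = Add(-30, Mul(5, F)))
Function('l')(K) = Add(-30, Mul(5, K))
Function('Q')(d) = Mul(9, Pow(d, -1))
Add(Mul(Function('Q')(-22), -149), Function('l')(17)) = Add(Mul(Mul(9, Pow(-22, -1)), -149), Add(-30, Mul(5, 17))) = Add(Mul(Mul(9, Rational(-1, 22)), -149), Add(-30, 85)) = Add(Mul(Rational(-9, 22), -149), 55) = Add(Rational(1341, 22), 55) = Rational(2551, 22)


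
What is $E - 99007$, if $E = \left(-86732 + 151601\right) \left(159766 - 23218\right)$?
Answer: $8857633205$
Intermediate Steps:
$E = 8857732212$ ($E = 64869 \cdot 136548 = 8857732212$)
$E - 99007 = 8857732212 - 99007 = 8857633205$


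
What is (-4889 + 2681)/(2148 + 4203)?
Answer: -736/2117 ≈ -0.34766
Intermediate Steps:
(-4889 + 2681)/(2148 + 4203) = -2208/6351 = -2208*1/6351 = -736/2117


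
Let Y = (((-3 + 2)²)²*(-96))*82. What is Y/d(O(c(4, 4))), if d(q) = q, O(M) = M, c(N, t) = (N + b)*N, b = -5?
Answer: 1968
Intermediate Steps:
c(N, t) = N*(-5 + N) (c(N, t) = (N - 5)*N = (-5 + N)*N = N*(-5 + N))
Y = -7872 (Y = (((-1)²)²*(-96))*82 = (1²*(-96))*82 = (1*(-96))*82 = -96*82 = -7872)
Y/d(O(c(4, 4))) = -7872*1/(4*(-5 + 4)) = -7872/(4*(-1)) = -7872/(-4) = -7872*(-¼) = 1968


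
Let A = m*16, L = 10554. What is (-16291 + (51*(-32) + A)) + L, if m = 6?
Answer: -7273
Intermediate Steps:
A = 96 (A = 6*16 = 96)
(-16291 + (51*(-32) + A)) + L = (-16291 + (51*(-32) + 96)) + 10554 = (-16291 + (-1632 + 96)) + 10554 = (-16291 - 1536) + 10554 = -17827 + 10554 = -7273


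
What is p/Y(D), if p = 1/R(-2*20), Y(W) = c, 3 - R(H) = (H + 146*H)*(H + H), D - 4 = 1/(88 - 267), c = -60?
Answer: 1/28223820 ≈ 3.5431e-8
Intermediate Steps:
D = 715/179 (D = 4 + 1/(88 - 267) = 4 + 1/(-179) = 4 - 1/179 = 715/179 ≈ 3.9944)
R(H) = 3 - 294*H² (R(H) = 3 - (H + 146*H)*(H + H) = 3 - 147*H*2*H = 3 - 294*H²)
Y(W) = -60
p = -1/470397 (p = 1/(3 - 294*(-2*20)²) = 1/(3 - 294*(-40)²) = 1/(3 - 294*1600) = 1/(3 - 470400) = 1/(-470397) = -1/470397 ≈ -2.1259e-6)
p/Y(D) = -1/470397/(-60) = -1/470397*(-1/60) = 1/28223820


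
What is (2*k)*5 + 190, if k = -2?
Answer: 170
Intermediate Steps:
(2*k)*5 + 190 = (2*(-2))*5 + 190 = -4*5 + 190 = -20 + 190 = 170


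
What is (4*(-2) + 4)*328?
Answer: -1312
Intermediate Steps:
(4*(-2) + 4)*328 = (-8 + 4)*328 = -4*328 = -1312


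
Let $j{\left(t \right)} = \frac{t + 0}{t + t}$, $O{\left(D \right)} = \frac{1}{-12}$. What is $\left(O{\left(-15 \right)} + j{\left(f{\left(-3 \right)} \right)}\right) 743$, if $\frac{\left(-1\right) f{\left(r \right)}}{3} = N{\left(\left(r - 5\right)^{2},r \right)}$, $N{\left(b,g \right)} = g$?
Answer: $\frac{3715}{12} \approx 309.58$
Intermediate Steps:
$O{\left(D \right)} = - \frac{1}{12}$
$f{\left(r \right)} = - 3 r$
$j{\left(t \right)} = \frac{1}{2}$ ($j{\left(t \right)} = \frac{t}{2 t} = t \frac{1}{2 t} = \frac{1}{2}$)
$\left(O{\left(-15 \right)} + j{\left(f{\left(-3 \right)} \right)}\right) 743 = \left(- \frac{1}{12} + \frac{1}{2}\right) 743 = \frac{5}{12} \cdot 743 = \frac{3715}{12}$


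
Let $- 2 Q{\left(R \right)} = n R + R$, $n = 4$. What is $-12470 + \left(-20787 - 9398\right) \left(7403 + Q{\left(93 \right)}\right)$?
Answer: $- \frac{432908025}{2} \approx -2.1645 \cdot 10^{8}$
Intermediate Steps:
$Q{\left(R \right)} = - \frac{5 R}{2}$ ($Q{\left(R \right)} = - \frac{4 R + R}{2} = - \frac{5 R}{2}$)
$-12470 + \left(-20787 - 9398\right) \left(7403 + Q{\left(93 \right)}\right) = -12470 + \left(-20787 - 9398\right) \left(7403 - \frac{465}{2}\right) = -12470 - 30185 \left(7403 - \frac{465}{2}\right) = -12470 - \frac{432883085}{2} = - \frac{432908025}{2}$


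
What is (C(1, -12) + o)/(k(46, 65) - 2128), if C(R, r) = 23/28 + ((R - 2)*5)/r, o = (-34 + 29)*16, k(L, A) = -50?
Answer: 827/22869 ≈ 0.036162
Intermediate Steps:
o = -80 (o = -5*16 = -80)
C(R, r) = 23/28 + (-10 + 5*R)/r (C(R, r) = 23*(1/28) + ((-2 + R)*5)/r = 23/28 + (-10 + 5*R)/r)
(C(1, -12) + o)/(k(46, 65) - 2128) = ((1/28)*(-280 + 23*(-12) + 140*1)/(-12) - 80)/(-50 - 2128) = ((1/28)*(-1/12)*(-280 - 276 + 140) - 80)/(-2178) = ((1/28)*(-1/12)*(-416) - 80)*(-1/2178) = (26/21 - 80)*(-1/2178) = -1654/21*(-1/2178) = 827/22869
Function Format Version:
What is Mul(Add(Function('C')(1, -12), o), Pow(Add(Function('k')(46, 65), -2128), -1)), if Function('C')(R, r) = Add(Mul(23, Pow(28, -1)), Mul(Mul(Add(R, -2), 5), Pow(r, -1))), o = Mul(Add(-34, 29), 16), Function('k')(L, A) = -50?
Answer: Rational(827, 22869) ≈ 0.036162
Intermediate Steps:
o = -80 (o = Mul(-5, 16) = -80)
Function('C')(R, r) = Add(Rational(23, 28), Mul(Pow(r, -1), Add(-10, Mul(5, R)))) (Function('C')(R, r) = Add(Mul(23, Rational(1, 28)), Mul(Mul(Add(-2, R), 5), Pow(r, -1))) = Add(Rational(23, 28), Mul(Add(-10, Mul(5, R)), Pow(r, -1))) = Add(Rational(23, 28), Mul(Pow(r, -1), Add(-10, Mul(5, R)))))
Mul(Add(Function('C')(1, -12), o), Pow(Add(Function('k')(46, 65), -2128), -1)) = Mul(Add(Mul(Rational(1, 28), Pow(-12, -1), Add(-280, Mul(23, -12), Mul(140, 1))), -80), Pow(Add(-50, -2128), -1)) = Mul(Add(Mul(Rational(1, 28), Rational(-1, 12), Add(-280, -276, 140)), -80), Pow(-2178, -1)) = Mul(Add(Mul(Rational(1, 28), Rational(-1, 12), -416), -80), Rational(-1, 2178)) = Mul(Add(Rational(26, 21), -80), Rational(-1, 2178)) = Mul(Rational(-1654, 21), Rational(-1, 2178)) = Rational(827, 22869)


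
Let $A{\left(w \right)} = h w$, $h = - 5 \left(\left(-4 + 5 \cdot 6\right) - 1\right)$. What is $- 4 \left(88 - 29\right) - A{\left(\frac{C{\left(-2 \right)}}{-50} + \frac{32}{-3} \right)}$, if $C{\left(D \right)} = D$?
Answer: $- \frac{4693}{3} \approx -1564.3$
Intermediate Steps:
$h = -125$ ($h = - 5 \left(\left(-4 + 30\right) - 1\right) = - 5 \left(26 - 1\right) = \left(-5\right) 25 = -125$)
$A{\left(w \right)} = - 125 w$
$- 4 \left(88 - 29\right) - A{\left(\frac{C{\left(-2 \right)}}{-50} + \frac{32}{-3} \right)} = - 4 \left(88 - 29\right) - - 125 \left(- \frac{2}{-50} + \frac{32}{-3}\right) = \left(-4\right) 59 - - 125 \left(\left(-2\right) \left(- \frac{1}{50}\right) + 32 \left(- \frac{1}{3}\right)\right) = -236 - - 125 \left(\frac{1}{25} - \frac{32}{3}\right) = -236 - \left(-125\right) \left(- \frac{797}{75}\right) = -236 - \frac{3985}{3} = - \frac{4693}{3}$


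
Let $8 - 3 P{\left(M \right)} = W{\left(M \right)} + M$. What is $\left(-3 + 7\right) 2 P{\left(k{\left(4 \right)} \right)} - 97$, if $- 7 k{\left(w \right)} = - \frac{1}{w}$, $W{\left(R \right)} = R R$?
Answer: $- \frac{7425}{98} \approx -75.765$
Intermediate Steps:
$W{\left(R \right)} = R^{2}$
$k{\left(w \right)} = \frac{1}{7 w}$ ($k{\left(w \right)} = - \frac{\left(-1\right) \frac{1}{w}}{7} = \frac{1}{7 w}$)
$P{\left(M \right)} = \frac{8}{3} - \frac{M}{3} - \frac{M^{2}}{3}$ ($P{\left(M \right)} = \frac{8}{3} - \frac{M^{2} + M}{3} = \frac{8}{3} - \frac{M + M^{2}}{3} = \frac{8}{3} - \left(\frac{M}{3} + \frac{M^{2}}{3}\right) = \frac{8}{3} - \frac{M}{3} - \frac{M^{2}}{3}$)
$\left(-3 + 7\right) 2 P{\left(k{\left(4 \right)} \right)} - 97 = \left(-3 + 7\right) 2 \left(\frac{8}{3} - \frac{\frac{1}{7} \cdot \frac{1}{4}}{3} - \frac{\left(\frac{1}{7 \cdot 4}\right)^{2}}{3}\right) - 97 = 4 \cdot 2 \left(\frac{8}{3} - \frac{\frac{1}{7} \cdot \frac{1}{4}}{3} - \frac{\left(\frac{1}{7} \cdot \frac{1}{4}\right)^{2}}{3}\right) - 97 = 8 \left(\frac{8}{3} - \frac{1}{84} - \frac{1}{3 \cdot 784}\right) - 97 = 8 \left(\frac{8}{3} - \frac{1}{84} - \frac{1}{2352}\right) - 97 = 8 \cdot \frac{2081}{784} - 97 = \frac{2081}{98} - 97 = - \frac{7425}{98}$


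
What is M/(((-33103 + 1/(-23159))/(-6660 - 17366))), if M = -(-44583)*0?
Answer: 0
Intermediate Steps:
M = 0 (M = -579*0 = 0)
M/(((-33103 + 1/(-23159))/(-6660 - 17366))) = 0/(((-33103 + 1/(-23159))/(-6660 - 17366))) = 0/(((-33103 - 1/23159)/(-24026))) = 0/((-766632378/23159*(-1/24026))) = 0/(383316189/278209067) = 0*(278209067/383316189) = 0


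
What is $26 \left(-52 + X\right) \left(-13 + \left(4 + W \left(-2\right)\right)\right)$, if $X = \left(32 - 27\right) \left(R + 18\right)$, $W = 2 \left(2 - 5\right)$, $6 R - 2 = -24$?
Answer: $1534$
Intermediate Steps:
$R = - \frac{11}{3}$ ($R = \frac{1}{3} + \frac{1}{6} \left(-24\right) = \frac{1}{3} - 4 = - \frac{11}{3} \approx -3.6667$)
$W = -6$ ($W = 2 \left(-3\right) = -6$)
$X = \frac{215}{3}$ ($X = \left(32 - 27\right) \left(- \frac{11}{3} + 18\right) = 5 \cdot \frac{43}{3} = \frac{215}{3} \approx 71.667$)
$26 \left(-52 + X\right) \left(-13 + \left(4 + W \left(-2\right)\right)\right) = 26 \left(-52 + \frac{215}{3}\right) \left(-13 + \left(4 - -12\right)\right) = 26 \frac{59 \left(-13 + \left(4 + 12\right)\right)}{3} = 26 \frac{59 \left(-13 + 16\right)}{3} = 26 \cdot \frac{59}{3} \cdot 3 = 26 \cdot 59 = 1534$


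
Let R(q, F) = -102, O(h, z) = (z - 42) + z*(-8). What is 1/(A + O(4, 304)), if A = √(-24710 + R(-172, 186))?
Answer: -1085/2366856 - I*√6203/2366856 ≈ -0.00045841 - 3.3276e-5*I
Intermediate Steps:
O(h, z) = -42 - 7*z (O(h, z) = (-42 + z) - 8*z = -42 - 7*z)
A = 2*I*√6203 (A = √(-24710 - 102) = √(-24812) = 2*I*√6203 ≈ 157.52*I)
1/(A + O(4, 304)) = 1/(2*I*√6203 + (-42 - 7*304)) = 1/(2*I*√6203 + (-42 - 2128)) = 1/(2*I*√6203 - 2170) = 1/(-2170 + 2*I*√6203)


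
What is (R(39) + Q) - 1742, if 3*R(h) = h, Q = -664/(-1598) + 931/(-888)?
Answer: -1227195301/709512 ≈ -1729.6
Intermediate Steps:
Q = -449053/709512 (Q = -664*(-1/1598) + 931*(-1/888) = 332/799 - 931/888 = -449053/709512 ≈ -0.63290)
R(h) = h/3
(R(39) + Q) - 1742 = ((1/3)*39 - 449053/709512) - 1742 = (13 - 449053/709512) - 1742 = 8774603/709512 - 1742 = -1227195301/709512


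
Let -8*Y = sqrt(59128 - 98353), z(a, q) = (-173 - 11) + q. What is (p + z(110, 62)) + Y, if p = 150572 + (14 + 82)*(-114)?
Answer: 139506 - 5*I*sqrt(1569)/8 ≈ 1.3951e+5 - 24.757*I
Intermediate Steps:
p = 139628 (p = 150572 + 96*(-114) = 150572 - 10944 = 139628)
z(a, q) = -184 + q
Y = -5*I*sqrt(1569)/8 (Y = -sqrt(59128 - 98353)/8 = -5*I*sqrt(1569)/8 ≈ -24.757*I)
(p + z(110, 62)) + Y = (139628 + (-184 + 62)) - 5*I*sqrt(1569)/8 = (139628 - 122) - 5*I*sqrt(1569)/8 = 139506 - 5*I*sqrt(1569)/8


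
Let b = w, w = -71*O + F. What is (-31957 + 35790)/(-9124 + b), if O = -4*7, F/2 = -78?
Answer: -3833/7292 ≈ -0.52564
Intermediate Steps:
F = -156 (F = 2*(-78) = -156)
O = -28
w = 1832 (w = -71*(-28) - 156 = 1988 - 156 = 1832)
b = 1832
(-31957 + 35790)/(-9124 + b) = (-31957 + 35790)/(-9124 + 1832) = 3833/(-7292) = 3833*(-1/7292) = -3833/7292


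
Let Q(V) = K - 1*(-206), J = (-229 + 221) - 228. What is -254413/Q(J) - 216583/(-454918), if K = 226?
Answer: -57821744639/98262288 ≈ -588.44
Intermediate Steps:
J = -236 (J = -8 - 228 = -236)
Q(V) = 432 (Q(V) = 226 - 1*(-206) = 226 + 206 = 432)
-254413/Q(J) - 216583/(-454918) = -254413/432 - 216583/(-454918) = -254413*1/432 - 216583*(-1/454918) = -254413/432 + 216583/454918 = -57821744639/98262288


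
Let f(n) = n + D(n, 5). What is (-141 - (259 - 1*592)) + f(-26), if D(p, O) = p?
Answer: 140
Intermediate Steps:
f(n) = 2*n (f(n) = n + n = 2*n)
(-141 - (259 - 1*592)) + f(-26) = (-141 - (259 - 1*592)) + 2*(-26) = (-141 - (259 - 592)) - 52 = (-141 - 1*(-333)) - 52 = (-141 + 333) - 52 = 192 - 52 = 140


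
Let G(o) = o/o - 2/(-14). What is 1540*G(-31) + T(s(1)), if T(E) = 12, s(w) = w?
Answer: 1772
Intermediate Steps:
G(o) = 8/7 (G(o) = 1 - 2*(-1/14) = 1 + ⅐ = 8/7)
1540*G(-31) + T(s(1)) = 1540*(8/7) + 12 = 1760 + 12 = 1772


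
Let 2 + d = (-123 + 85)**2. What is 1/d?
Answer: 1/1442 ≈ 0.00069348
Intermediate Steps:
d = 1442 (d = -2 + (-123 + 85)**2 = -2 + (-38)**2 = -2 + 1444 = 1442)
1/d = 1/1442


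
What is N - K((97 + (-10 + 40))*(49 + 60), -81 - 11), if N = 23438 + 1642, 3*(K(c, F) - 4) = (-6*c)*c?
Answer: 383282374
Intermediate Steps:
K(c, F) = 4 - 2*c**2 (K(c, F) = 4 + ((-6*c)*c)/3 = 4 + (-6*c**2)/3 = 4 - 2*c**2)
N = 25080
N - K((97 + (-10 + 40))*(49 + 60), -81 - 11) = 25080 - (4 - 2*(49 + 60)**2*(97 + (-10 + 40))**2) = 25080 - (4 - 2*11881*(97 + 30)**2) = 25080 - (4 - 2*(127*109)**2) = 25080 - (4 - 2*13843**2) = 25080 - (4 - 2*191628649) = 25080 - (4 - 383257298) = 25080 - 1*(-383257294) = 25080 + 383257294 = 383282374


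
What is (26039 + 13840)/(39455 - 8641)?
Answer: 5697/4402 ≈ 1.2942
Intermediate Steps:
(26039 + 13840)/(39455 - 8641) = 39879/30814 = 39879*(1/30814) = 5697/4402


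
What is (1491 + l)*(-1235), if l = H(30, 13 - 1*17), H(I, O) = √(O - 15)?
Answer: -1841385 - 1235*I*√19 ≈ -1.8414e+6 - 5383.2*I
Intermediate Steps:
H(I, O) = √(-15 + O)
l = I*√19 (l = √(-15 + (13 - 1*17)) = √(-15 + (13 - 17)) = √(-15 - 4) = √(-19) = I*√19 ≈ 4.3589*I)
(1491 + l)*(-1235) = (1491 + I*√19)*(-1235) = -1841385 - 1235*I*√19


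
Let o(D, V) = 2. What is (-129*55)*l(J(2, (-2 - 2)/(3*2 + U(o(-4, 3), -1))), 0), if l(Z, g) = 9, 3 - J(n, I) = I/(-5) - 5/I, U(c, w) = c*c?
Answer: -63855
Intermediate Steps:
U(c, w) = c**2
J(n, I) = 3 + 5/I + I/5 (J(n, I) = 3 - (I/(-5) - 5/I) = 3 - (I*(-1/5) - 5/I) = 3 - (-I/5 - 5/I) = 3 - (-5/I - I/5) = 3 + (5/I + I/5) = 3 + 5/I + I/5)
(-129*55)*l(J(2, (-2 - 2)/(3*2 + U(o(-4, 3), -1))), 0) = -129*55*9 = -7095*9 = -63855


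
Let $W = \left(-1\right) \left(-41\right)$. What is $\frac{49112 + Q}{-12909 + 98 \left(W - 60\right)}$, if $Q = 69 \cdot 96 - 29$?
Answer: $- \frac{55707}{14771} \approx -3.7714$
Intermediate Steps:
$W = 41$
$Q = 6595$ ($Q = 6624 - 29 = 6595$)
$\frac{49112 + Q}{-12909 + 98 \left(W - 60\right)} = \frac{49112 + 6595}{-12909 + 98 \left(41 - 60\right)} = \frac{55707}{-12909 + 98 \left(-19\right)} = \frac{55707}{-12909 - 1862} = \frac{55707}{-14771} = 55707 \left(- \frac{1}{14771}\right) = - \frac{55707}{14771}$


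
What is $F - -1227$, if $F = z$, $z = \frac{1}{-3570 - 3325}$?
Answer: $\frac{8460164}{6895} \approx 1227.0$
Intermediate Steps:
$z = - \frac{1}{6895}$ ($z = \frac{1}{-3570 - 3325} = \frac{1}{-6895} = - \frac{1}{6895} \approx -0.00014503$)
$F = - \frac{1}{6895} \approx -0.00014503$
$F - -1227 = - \frac{1}{6895} - -1227 = - \frac{1}{6895} + 1227 = \frac{8460164}{6895}$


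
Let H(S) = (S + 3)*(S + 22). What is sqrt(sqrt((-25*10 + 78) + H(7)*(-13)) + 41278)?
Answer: sqrt(41278 + 3*I*sqrt(438)) ≈ 203.17 + 0.155*I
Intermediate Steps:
H(S) = (3 + S)*(22 + S)
sqrt(sqrt((-25*10 + 78) + H(7)*(-13)) + 41278) = sqrt(sqrt((-25*10 + 78) + (66 + 7**2 + 25*7)*(-13)) + 41278) = sqrt(sqrt((-250 + 78) + (66 + 49 + 175)*(-13)) + 41278) = sqrt(sqrt(-172 + 290*(-13)) + 41278) = sqrt(sqrt(-172 - 3770) + 41278) = sqrt(sqrt(-3942) + 41278) = sqrt(3*I*sqrt(438) + 41278) = sqrt(41278 + 3*I*sqrt(438))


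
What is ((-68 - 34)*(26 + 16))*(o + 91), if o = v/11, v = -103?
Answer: -3847032/11 ≈ -3.4973e+5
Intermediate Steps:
o = -103/11 ≈ -9.3636
((-68 - 34)*(26 + 16))*(o + 91) = ((-68 - 34)*(26 + 16))*(-103/11 + 91) = -102*42*(898/11) = -4284*898/11 = -3847032/11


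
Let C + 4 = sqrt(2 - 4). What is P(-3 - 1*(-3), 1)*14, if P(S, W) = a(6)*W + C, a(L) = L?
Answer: 28 + 14*I*sqrt(2) ≈ 28.0 + 19.799*I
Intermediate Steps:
C = -4 + I*sqrt(2) (C = -4 + sqrt(2 - 4) = -4 + sqrt(-2) = -4 + I*sqrt(2) ≈ -4.0 + 1.4142*I)
P(S, W) = -4 + 6*W + I*sqrt(2) (P(S, W) = 6*W + (-4 + I*sqrt(2)) = -4 + 6*W + I*sqrt(2))
P(-3 - 1*(-3), 1)*14 = (-4 + 6*1 + I*sqrt(2))*14 = (-4 + 6 + I*sqrt(2))*14 = (2 + I*sqrt(2))*14 = 28 + 14*I*sqrt(2)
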